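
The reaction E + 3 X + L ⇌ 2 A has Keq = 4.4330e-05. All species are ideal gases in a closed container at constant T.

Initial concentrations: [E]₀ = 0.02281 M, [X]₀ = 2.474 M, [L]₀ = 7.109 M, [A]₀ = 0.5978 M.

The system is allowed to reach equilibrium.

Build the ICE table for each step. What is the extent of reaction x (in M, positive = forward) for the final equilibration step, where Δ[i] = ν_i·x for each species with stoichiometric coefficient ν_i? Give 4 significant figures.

x = -0.2698 M

Q₀ = 0.1455 vs Keq = 4.4330e-05 ⇒ Q>K, reverse
Step 1:
                  E         X         L         A
  I         0.02281     2.474     7.109    0.5978
  C          0.2698    0.8094    0.2698   -0.5396
  E          0.2926     3.283     7.379   0.05821
  solve Keq expr → x = -0.2698; check Q = 4.4330e-05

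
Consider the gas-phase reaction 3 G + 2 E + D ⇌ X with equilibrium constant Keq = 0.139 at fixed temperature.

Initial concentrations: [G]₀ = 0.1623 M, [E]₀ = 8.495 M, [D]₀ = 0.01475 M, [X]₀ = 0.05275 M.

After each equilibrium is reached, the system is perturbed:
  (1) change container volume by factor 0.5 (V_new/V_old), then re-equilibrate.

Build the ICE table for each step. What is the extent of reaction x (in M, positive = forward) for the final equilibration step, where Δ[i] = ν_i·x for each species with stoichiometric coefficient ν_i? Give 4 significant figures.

Q₀ = 11.59 vs Keq = 0.139 ⇒ Q>K, reverse
Step 1:
                   G          E          D          X
  Initial     0.1623      8.495    0.01475    0.05275
  Change      0.1203     0.0802     0.0401    -0.0401
  Equil       0.2826      8.575    0.05485    0.01265
  solve Keq expr → x = -0.0401; check Q = 0.139
Then change container volume by factor 0.5 (V_new/V_old).
Step 2:
                   G          E          D          X
  Initial     0.5652      17.15     0.1097     0.0253
  Change     -0.1956    -0.1304   -0.06519    0.06519
  Equil       0.3696      17.02    0.04451    0.09049
  solve Keq expr → x = 0.06519; check Q = 0.139

x = 0.06519 M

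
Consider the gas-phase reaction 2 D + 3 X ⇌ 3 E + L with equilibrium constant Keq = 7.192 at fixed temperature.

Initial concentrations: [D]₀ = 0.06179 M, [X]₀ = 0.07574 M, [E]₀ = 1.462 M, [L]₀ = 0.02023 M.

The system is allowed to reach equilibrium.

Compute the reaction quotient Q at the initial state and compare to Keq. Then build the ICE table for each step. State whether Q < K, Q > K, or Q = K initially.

Q₀ = 3.8109e+04; Q > K (proceeds reverse)

Q₀ = 3.8109e+04 vs Keq = 7.192 ⇒ Q>K, reverse
Step 1:
                    D           X           E           L
  init        0.06179     0.07574       1.462     0.02023
  Δ           0.04032     0.06048    -0.06048    -0.02016
  eq           0.1021      0.1362       1.402  6.8860e-05
  solve Keq expr → x = -0.02016; check Q = 7.192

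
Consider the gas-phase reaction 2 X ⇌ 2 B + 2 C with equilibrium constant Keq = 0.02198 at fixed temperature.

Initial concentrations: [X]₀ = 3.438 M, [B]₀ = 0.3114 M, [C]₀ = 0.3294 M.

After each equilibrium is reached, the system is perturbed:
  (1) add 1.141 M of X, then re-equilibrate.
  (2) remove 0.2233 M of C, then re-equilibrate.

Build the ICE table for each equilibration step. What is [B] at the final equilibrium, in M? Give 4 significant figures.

Q₀ = 8.9017e-04 vs Keq = 0.02198 ⇒ Q<K, forward
Step 1:
                   X          B          C
  init         3.438     0.3114     0.3294
  Δ          -0.3557     0.3557     0.3557
  eq           3.082     0.6671     0.6851
  solve Keq expr → x = 0.1778; check Q = 0.02198
Then add 1.141 M of X.
Step 2:
                   X          B          C
  init         4.223     0.6671     0.6851
  Δ          -0.1053     0.1053     0.1053
  eq           4.118     0.7724     0.7904
  solve Keq expr → x = 0.05267; check Q = 0.02198
Then remove 0.2233 M of C.
Step 3:
                   X          B          C
  init         4.118     0.7724     0.5671
  Δ          -0.1081     0.1081     0.1081
  eq            4.01     0.8805     0.6752
  solve Keq expr → x = 0.05404; check Q = 0.02198

[B]_eq = 0.8805 M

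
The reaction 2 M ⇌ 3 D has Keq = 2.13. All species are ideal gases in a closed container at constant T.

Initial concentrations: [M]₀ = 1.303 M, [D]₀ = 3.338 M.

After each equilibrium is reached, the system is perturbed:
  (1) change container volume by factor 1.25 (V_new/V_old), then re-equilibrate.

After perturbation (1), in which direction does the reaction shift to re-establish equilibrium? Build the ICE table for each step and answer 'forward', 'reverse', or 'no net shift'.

Q₀ = 21.91 vs Keq = 2.13 ⇒ Q>K, reverse
Step 1:
                   M          D
  Initial      1.303      3.338
  Change       0.812     -1.218
  Equil        2.115       2.12
  solve Keq expr → x = -0.406; check Q = 2.13
Then change container volume by factor 1.25 (V_new/V_old).
Step 2:
                   M          D
  Initial      1.692      1.696
  Change    -0.05888    0.08832
  Equil        1.633      1.784
  solve Keq expr → x = 0.02944; check Q = 2.13

Direction: forward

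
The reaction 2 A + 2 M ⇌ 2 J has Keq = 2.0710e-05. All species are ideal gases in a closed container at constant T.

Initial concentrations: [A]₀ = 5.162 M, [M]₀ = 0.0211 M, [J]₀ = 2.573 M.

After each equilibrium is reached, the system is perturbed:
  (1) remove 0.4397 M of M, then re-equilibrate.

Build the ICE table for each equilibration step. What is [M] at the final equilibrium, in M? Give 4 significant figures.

Q₀ = 558.1 vs Keq = 2.0710e-05 ⇒ Q>K, reverse
Step 1:
                   A          M          J
  I            5.162     0.0211      2.573
  C            2.486      2.486     -2.486
  E            7.648      2.507    0.08725
  solve Keq expr → x = -1.243; check Q = 2.0710e-05
Then remove 0.4397 M of M.
Step 2:
                   A          M          J
  I            7.648      2.067    0.08725
  C          0.01465    0.01465   -0.01465
  E            7.662      2.082    0.07259
  solve Keq expr → x = -0.007327; check Q = 2.0710e-05

[M]_eq = 2.082 M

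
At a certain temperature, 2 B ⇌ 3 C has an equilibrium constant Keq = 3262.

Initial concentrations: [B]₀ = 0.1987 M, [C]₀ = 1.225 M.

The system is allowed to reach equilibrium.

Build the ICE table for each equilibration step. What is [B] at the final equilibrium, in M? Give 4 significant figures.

Q₀ = 46.56 vs Keq = 3262 ⇒ Q<K, forward
Step 1:
                    B           C
  Initial      0.1987       1.225
  Change      -0.1673       0.251
  Equil        0.0314       1.476
  solve Keq expr → x = 0.08365; check Q = 3262

[B]_eq = 0.0314 M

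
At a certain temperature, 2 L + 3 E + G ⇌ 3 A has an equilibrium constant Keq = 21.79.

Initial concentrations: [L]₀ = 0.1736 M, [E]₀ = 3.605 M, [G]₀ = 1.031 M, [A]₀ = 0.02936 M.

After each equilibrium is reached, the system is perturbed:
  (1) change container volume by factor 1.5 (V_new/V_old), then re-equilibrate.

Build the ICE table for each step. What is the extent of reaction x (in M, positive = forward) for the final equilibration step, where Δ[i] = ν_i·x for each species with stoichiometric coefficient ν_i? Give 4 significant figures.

x = -0.001376 M

Q₀ = 1.7386e-05 vs Keq = 21.79 ⇒ Q<K, forward
Step 1:
                    L           E           G           A
  Initial      0.1736       3.605       1.031     0.02936
  Change      -0.1682     -0.2524    -0.08412      0.2524
  Equil      0.005362       3.353      0.9469      0.2817
  solve Keq expr → x = 0.08412; check Q = 21.79
Then change container volume by factor 1.5 (V_new/V_old).
Step 2:
                    L           E           G           A
  Initial    0.003575       2.235      0.6313      0.1878
  Change     0.002753    0.004129    0.001376   -0.004129
  Equil      0.006328       2.239      0.6326      0.1837
  solve Keq expr → x = -0.001376; check Q = 21.79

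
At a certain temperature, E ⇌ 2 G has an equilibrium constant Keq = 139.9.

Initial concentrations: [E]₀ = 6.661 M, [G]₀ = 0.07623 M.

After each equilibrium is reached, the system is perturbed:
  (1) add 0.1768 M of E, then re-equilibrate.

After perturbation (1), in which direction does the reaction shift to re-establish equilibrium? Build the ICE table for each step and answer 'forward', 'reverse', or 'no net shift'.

Direction: forward

Q₀ = 8.7239e-04 vs Keq = 139.9 ⇒ Q<K, forward
Step 1:
                    E           G
  Initial       6.661     0.07623
  Change       -5.715       11.43
  Equil        0.9463       11.51
  solve Keq expr → x = 5.715; check Q = 139.9
Then add 0.1768 M of E.
Step 2:
                    E           G
  Initial       1.123       11.51
  Change      -0.1327      0.2653
  Equil        0.9904       11.77
  solve Keq expr → x = 0.1327; check Q = 139.9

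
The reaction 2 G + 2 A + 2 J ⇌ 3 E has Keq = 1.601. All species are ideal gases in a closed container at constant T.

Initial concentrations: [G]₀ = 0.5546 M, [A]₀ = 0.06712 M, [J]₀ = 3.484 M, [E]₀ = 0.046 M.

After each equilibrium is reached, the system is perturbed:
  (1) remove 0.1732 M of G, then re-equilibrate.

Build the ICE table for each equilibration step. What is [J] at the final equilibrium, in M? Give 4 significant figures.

Q₀ = 0.005787 vs Keq = 1.601 ⇒ Q<K, forward
Step 1:
                   G          A          J          E
  Initial     0.5546    0.06712      3.484      0.046
  Change    -0.04851   -0.04851   -0.04851    0.07277
  Equil       0.5061    0.01861      3.435     0.1188
  solve Keq expr → x = 0.02426; check Q = 1.601
Then remove 0.1732 M of G.
Step 2:
                   G          A          J          E
  Initial     0.3329    0.01861      3.435     0.1188
  Change    0.006025   0.006025   0.006025  -0.009037
  Equil       0.3389    0.02463      3.442     0.1097
  solve Keq expr → x = -0.003012; check Q = 1.601

[J]_eq = 3.442 M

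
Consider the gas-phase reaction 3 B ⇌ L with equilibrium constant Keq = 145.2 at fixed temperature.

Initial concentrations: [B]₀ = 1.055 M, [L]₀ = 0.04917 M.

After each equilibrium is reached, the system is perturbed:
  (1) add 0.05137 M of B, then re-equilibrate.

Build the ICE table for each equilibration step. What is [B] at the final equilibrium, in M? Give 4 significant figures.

[B]_eq = 0.1369 M

Q₀ = 0.04187 vs Keq = 145.2 ⇒ Q<K, forward
Step 1:
                   B          L
  init         1.055    0.04917
  Δ          -0.9202     0.3067
  eq          0.1348     0.3559
  solve Keq expr → x = 0.3067; check Q = 145.2
Then add 0.05137 M of B.
Step 2:
                   B          L
  init        0.1862     0.3559
  Δ         -0.04932    0.01644
  eq          0.1369     0.3723
  solve Keq expr → x = 0.01644; check Q = 145.2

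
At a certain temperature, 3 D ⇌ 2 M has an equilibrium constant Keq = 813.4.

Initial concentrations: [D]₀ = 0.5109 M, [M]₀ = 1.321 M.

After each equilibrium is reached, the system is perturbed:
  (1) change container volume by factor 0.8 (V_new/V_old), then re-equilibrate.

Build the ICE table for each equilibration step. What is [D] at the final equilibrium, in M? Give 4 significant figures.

Q₀ = 13.09 vs Keq = 813.4 ⇒ Q<K, forward
Step 1:
                   D          M
  Initial     0.5109      1.321
  Change     -0.3665     0.2443
  Equil       0.1444      1.565
  solve Keq expr → x = 0.1222; check Q = 813.4
Then change container volume by factor 0.8 (V_new/V_old).
Step 2:
                   D          M
  Initial     0.1805      1.957
  Change    -0.01247   0.008311
  Equil       0.1681      1.965
  solve Keq expr → x = 0.004155; check Q = 813.4

[D]_eq = 0.1681 M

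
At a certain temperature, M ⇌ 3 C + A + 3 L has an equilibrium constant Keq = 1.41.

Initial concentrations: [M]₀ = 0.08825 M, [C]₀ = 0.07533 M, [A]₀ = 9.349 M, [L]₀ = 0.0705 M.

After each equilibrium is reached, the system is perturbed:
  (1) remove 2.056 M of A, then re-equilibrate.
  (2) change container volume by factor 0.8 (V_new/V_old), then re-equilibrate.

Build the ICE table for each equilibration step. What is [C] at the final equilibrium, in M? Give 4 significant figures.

[C]_eq = 0.374 M

Q₀ = 1.5868e-05 vs Keq = 1.41 ⇒ Q<K, forward
Step 1:
                  M         C         A         L
  init      0.08825   0.07533     9.349    0.0705
  Δ        -0.08144    0.2443   0.08144    0.2443
  eq       0.006814    0.3196      9.43    0.3148
  solve Keq expr → x = 0.08144; check Q = 1.41
Then remove 2.056 M of A.
Step 2:
                  M         C         A         L
  init     0.006814    0.3196     7.374    0.3148
  Δ       -0.001133  0.003399  0.001133  0.003399
  eq       0.005681     0.323     7.376    0.3182
  solve Keq expr → x = 0.001133; check Q = 1.41
Then change container volume by factor 0.8 (V_new/V_old).
Step 3:
                  M         C         A         L
  init     0.007102    0.4038     9.219    0.3978
  Δ        0.009926  -0.02978 -0.009926  -0.02978
  eq        0.01703     0.374      9.21     0.368
  solve Keq expr → x = -0.009926; check Q = 1.41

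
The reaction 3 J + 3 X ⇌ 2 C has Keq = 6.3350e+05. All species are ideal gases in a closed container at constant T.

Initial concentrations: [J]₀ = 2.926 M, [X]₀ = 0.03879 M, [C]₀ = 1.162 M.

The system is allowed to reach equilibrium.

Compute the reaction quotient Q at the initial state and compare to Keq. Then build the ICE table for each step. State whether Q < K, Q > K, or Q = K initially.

Q₀ = 923.5; Q < K (proceeds forward)

Q₀ = 923.5 vs Keq = 6.3350e+05 ⇒ Q<K, forward
Step 1:
                    J           X           C
  init          2.926     0.03879       1.162
  Δ          -0.03428    -0.03428     0.02285
  eq            2.892    0.004509       1.185
  solve Keq expr → x = 0.01143; check Q = 6.3350e+05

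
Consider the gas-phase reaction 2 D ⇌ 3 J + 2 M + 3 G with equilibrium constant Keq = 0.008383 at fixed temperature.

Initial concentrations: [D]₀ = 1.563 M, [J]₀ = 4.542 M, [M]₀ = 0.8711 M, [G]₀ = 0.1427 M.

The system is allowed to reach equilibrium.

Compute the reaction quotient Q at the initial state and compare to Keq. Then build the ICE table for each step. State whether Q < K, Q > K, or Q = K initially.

Q₀ = 0.08457; Q > K (proceeds reverse)

Q₀ = 0.08457 vs Keq = 0.008383 ⇒ Q>K, reverse
Step 1:
                   D          J          M          G
  Initial      1.563      4.542     0.8711     0.1427
  Change     0.04775   -0.07162   -0.04775   -0.07162
  Equil        1.611       4.47     0.8234    0.07108
  solve Keq expr → x = -0.02387; check Q = 0.008383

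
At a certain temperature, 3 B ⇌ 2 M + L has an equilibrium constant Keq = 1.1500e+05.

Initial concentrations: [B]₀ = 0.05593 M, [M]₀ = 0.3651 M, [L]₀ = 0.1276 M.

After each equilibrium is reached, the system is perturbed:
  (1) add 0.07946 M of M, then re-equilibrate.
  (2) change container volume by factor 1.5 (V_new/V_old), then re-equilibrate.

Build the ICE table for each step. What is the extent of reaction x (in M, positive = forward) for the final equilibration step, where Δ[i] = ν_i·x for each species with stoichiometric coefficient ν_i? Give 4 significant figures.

Q₀ = 97.22 vs Keq = 1.1500e+05 ⇒ Q<K, forward
Step 1:
                  B         M         L
  init      0.05593    0.3651    0.1276
  Δ        -0.05009   0.03339    0.0167
  eq       0.005841    0.3985    0.1443
  solve Keq expr → x = 0.0167; check Q = 1.1500e+05
Then add 0.07946 M of M.
Step 2:
                  B         M         L
  init     0.005841     0.478    0.1443
  Δ       7.4434e-04 -4.9622e-04 -2.4811e-04
  eq       0.006585    0.4775     0.144
  solve Keq expr → x = -2.4811e-04; check Q = 1.1500e+05
Then change container volume by factor 1.5 (V_new/V_old).
Step 3:
                  B         M         L
  init      0.00439    0.3183   0.09603
  Δ               0         0         0
  eq        0.00439    0.3183   0.09603
  solve Keq expr → x = 0; check Q = 1.1500e+05

x = 0 M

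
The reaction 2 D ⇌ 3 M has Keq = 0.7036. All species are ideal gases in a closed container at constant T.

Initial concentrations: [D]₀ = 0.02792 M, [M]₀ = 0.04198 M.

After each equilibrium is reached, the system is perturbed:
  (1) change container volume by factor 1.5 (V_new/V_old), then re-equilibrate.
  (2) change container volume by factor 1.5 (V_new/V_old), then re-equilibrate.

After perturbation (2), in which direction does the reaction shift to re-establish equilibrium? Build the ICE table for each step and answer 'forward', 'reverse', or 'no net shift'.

Direction: forward

Q₀ = 0.09491 vs Keq = 0.7036 ⇒ Q<K, forward
Step 1:
                    D           M
  Initial     0.02792     0.04198
  Change     -0.01104     0.01655
  Equil       0.01688     0.05853
  solve Keq expr → x = 0.005518; check Q = 0.7036
Then change container volume by factor 1.5 (V_new/V_old).
Step 2:
                    D           M
  Initial     0.01126     0.03902
  Change    -0.001344    0.002016
  Equil      0.009911     0.04104
  solve Keq expr → x = 6.7205e-04; check Q = 0.7036
Then change container volume by factor 1.5 (V_new/V_old).
Step 3:
                    D           M
  Initial    0.006608     0.02736
  Change  -8.3696e-04    0.001255
  Equil      0.005771     0.02862
  solve Keq expr → x = 4.1848e-04; check Q = 0.7036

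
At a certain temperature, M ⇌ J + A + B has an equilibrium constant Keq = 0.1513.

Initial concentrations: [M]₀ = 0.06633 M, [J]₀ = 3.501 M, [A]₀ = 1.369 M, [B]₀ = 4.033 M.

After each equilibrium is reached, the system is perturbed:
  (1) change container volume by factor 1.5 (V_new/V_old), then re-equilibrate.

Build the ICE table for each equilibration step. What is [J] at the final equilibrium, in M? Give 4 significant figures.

[J]_eq = 1.472 M

Q₀ = 291.4 vs Keq = 0.1513 ⇒ Q>K, reverse
Step 1:
                  M         J         A         B
  init      0.06633     3.501     1.369     4.033
  Δ           1.333    -1.333    -1.333    -1.333
  eq          1.399     2.168   0.03616       2.7
  solve Keq expr → x = -1.333; check Q = 0.1513
Then change container volume by factor 1.5 (V_new/V_old).
Step 2:
                  M         J         A         B
  init       0.9328     1.445   0.02411       1.8
  Δ        -0.02685   0.02685   0.02685   0.02685
  eq         0.9059     1.472   0.05096     1.827
  solve Keq expr → x = 0.02685; check Q = 0.1513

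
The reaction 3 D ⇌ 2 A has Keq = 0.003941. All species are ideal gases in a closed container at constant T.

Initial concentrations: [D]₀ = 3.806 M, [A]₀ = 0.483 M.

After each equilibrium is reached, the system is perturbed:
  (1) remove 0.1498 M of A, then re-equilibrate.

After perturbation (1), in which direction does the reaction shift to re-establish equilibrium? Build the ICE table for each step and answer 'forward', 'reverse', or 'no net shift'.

Q₀ = 0.004231 vs Keq = 0.003941 ⇒ Q>K, reverse
Step 1:
                   D          A
  init         3.806      0.483
  Δ          0.01983   -0.01322
  eq           3.826     0.4698
  solve Keq expr → x = -0.006611; check Q = 0.003941
Then remove 0.1498 M of A.
Step 2:
                   D          A
  init         3.826       0.32
  Δ          -0.1765     0.1177
  eq           3.649     0.4376
  solve Keq expr → x = 0.05883; check Q = 0.003941

Direction: forward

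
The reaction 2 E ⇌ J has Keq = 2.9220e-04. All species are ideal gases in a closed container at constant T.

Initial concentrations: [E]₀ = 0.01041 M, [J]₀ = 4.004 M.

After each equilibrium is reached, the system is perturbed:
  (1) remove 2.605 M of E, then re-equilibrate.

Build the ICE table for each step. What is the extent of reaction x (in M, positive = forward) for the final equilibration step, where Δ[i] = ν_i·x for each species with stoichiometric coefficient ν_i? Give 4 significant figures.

Q₀ = 3.6948e+04 vs Keq = 2.9220e-04 ⇒ Q>K, reverse
Step 1:
                    E           J
  I           0.01041       4.004
  C             7.971      -3.985
  E             7.981     0.01861
  solve Keq expr → x = -3.985; check Q = 2.9220e-04
Then remove 2.605 M of E.
Step 2:
                    E           J
  I             5.376     0.01861
  C           0.02021     -0.0101
  E             5.396    0.008509
  solve Keq expr → x = -0.0101; check Q = 2.9220e-04

x = -0.0101 M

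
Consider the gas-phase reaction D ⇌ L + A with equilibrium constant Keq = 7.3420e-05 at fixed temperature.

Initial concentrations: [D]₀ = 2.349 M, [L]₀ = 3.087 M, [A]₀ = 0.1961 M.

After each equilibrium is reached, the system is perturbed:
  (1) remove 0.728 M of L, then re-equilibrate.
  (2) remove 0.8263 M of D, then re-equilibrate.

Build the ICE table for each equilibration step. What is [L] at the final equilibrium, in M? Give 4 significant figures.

[L]_eq = 2.163 M

Q₀ = 0.2577 vs Keq = 7.3420e-05 ⇒ Q>K, reverse
Step 1:
                   D          L          A
  init         2.349      3.087     0.1961
  Δ            0.196     -0.196     -0.196
  eq           2.545      2.891 6.4635e-05
  solve Keq expr → x = -0.196; check Q = 7.3420e-05
Then remove 0.728 M of L.
Step 2:
                   D          L          A
  init         2.545      2.163 6.4635e-05
  Δ       -2.1753e-05 2.1753e-05 2.1753e-05
  eq           2.545      2.163 8.6387e-05
  solve Keq expr → x = 2.1753e-05; check Q = 7.3420e-05
Then remove 0.8263 M of D.
Step 3:
                   D          L          A
  init         1.719      2.163 8.6387e-05
  Δ       2.8046e-05 -2.8046e-05 -2.8046e-05
  eq           1.719      2.163 5.8341e-05
  solve Keq expr → x = -2.8046e-05; check Q = 7.3420e-05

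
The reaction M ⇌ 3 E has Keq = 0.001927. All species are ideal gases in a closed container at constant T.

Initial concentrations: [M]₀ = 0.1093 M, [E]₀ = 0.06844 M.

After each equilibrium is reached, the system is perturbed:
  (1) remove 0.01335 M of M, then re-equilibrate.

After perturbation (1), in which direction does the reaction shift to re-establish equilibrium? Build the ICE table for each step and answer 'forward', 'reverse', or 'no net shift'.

Direction: reverse

Q₀ = 0.002933 vs Keq = 0.001927 ⇒ Q>K, reverse
Step 1:
                  M         E
  Initial    0.1093   0.06844
  Change   0.002812 -0.008436
  Equil      0.1121      0.06
  solve Keq expr → x = -0.002812; check Q = 0.001927
Then remove 0.01335 M of M.
Step 2:
                  M         E
  Initial   0.09876      0.06
  Change  7.7749e-04 -0.002332
  Equil     0.09954   0.05767
  solve Keq expr → x = -7.7749e-04; check Q = 0.001927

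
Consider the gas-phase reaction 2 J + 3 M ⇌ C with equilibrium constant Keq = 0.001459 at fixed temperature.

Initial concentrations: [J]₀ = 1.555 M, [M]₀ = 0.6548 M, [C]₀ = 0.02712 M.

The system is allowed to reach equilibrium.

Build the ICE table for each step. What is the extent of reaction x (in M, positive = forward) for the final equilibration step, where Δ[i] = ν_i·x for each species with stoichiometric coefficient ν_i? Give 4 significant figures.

Q₀ = 0.03995 vs Keq = 0.001459 ⇒ Q>K, reverse
Step 1:
                  J         M         C
  Initial     1.555    0.6548   0.02712
  Change    0.05129   0.07694  -0.02565
  Equil       1.606    0.7317  0.001475
  solve Keq expr → x = -0.02565; check Q = 0.001459

x = -0.02565 M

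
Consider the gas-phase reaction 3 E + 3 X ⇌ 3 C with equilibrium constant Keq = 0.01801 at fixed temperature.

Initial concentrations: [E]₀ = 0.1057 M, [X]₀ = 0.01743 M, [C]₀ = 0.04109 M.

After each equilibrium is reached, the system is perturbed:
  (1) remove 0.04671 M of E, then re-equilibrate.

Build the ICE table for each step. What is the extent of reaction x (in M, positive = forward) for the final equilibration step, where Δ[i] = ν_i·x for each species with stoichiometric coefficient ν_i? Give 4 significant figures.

x = -2.2113e-04 M

Q₀ = 1.1094e+04 vs Keq = 0.01801 ⇒ Q>K, reverse
Step 1:
                   E          X          C
  Initial     0.1057    0.01743    0.04109
  Change     0.03895    0.03895   -0.03895
  Equil       0.1447    0.05638   0.002138
  solve Keq expr → x = -0.01298; check Q = 0.01801
Then remove 0.04671 M of E.
Step 2:
                   E          X          C
  Initial    0.09794    0.05638   0.002138
  Change  6.6338e-04 6.6338e-04 -6.6338e-04
  Equil      0.09861    0.05705   0.001474
  solve Keq expr → x = -2.2113e-04; check Q = 0.01801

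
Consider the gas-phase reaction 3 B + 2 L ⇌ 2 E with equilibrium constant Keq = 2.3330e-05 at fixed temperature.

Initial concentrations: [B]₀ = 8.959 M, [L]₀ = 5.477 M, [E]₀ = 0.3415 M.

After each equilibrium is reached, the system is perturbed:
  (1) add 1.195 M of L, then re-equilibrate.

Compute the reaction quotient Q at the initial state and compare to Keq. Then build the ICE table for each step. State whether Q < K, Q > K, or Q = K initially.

Q₀ = 5.4065e-06; Q < K (proceeds forward)

Q₀ = 5.4065e-06 vs Keq = 2.3330e-05 ⇒ Q<K, forward
Step 1:
                   B          L          E
  Initial      8.959      5.477     0.3415
  Change     -0.4257    -0.2838     0.2838
  Equil        8.533      5.193     0.6253
  solve Keq expr → x = 0.1419; check Q = 2.3330e-05
Then add 1.195 M of L.
Step 2:
                   B          L          E
  Initial      8.533      6.388     0.6253
  Change     -0.1637    -0.1091     0.1091
  Equil         8.37      6.279     0.7344
  solve Keq expr → x = 0.05455; check Q = 2.3330e-05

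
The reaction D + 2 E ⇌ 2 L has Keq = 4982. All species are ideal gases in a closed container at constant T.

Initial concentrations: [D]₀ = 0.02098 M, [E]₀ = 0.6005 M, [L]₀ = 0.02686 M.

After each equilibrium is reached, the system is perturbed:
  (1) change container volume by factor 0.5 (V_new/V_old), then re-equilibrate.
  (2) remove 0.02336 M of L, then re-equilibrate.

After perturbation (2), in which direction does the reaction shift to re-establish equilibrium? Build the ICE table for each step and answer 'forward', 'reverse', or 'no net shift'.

Q₀ = 0.09536 vs Keq = 4982 ⇒ Q<K, forward
Step 1:
                    D           E           L
  init        0.02098      0.6005     0.02686
  Δ          -0.02098    -0.04195     0.04195
  eq       3.0467e-06      0.5585     0.06881
  solve Keq expr → x = 0.02098; check Q = 4982
Then change container volume by factor 0.5 (V_new/V_old).
Step 2:
                    D           E           L
  init     6.0934e-06       1.117      0.1376
  Δ       -3.0464e-06 -6.0928e-06  6.0928e-06
  eq       3.0470e-06       1.117      0.1376
  solve Keq expr → x = 3.0464e-06; check Q = 4982
Then remove 0.02336 M of L.
Step 3:
                    D           E           L
  init     3.0470e-06       1.117      0.1143
  Δ       -9.4646e-07 -1.8929e-06  1.8929e-06
  eq       2.1005e-06       1.117      0.1143
  solve Keq expr → x = 9.4646e-07; check Q = 4982

Direction: forward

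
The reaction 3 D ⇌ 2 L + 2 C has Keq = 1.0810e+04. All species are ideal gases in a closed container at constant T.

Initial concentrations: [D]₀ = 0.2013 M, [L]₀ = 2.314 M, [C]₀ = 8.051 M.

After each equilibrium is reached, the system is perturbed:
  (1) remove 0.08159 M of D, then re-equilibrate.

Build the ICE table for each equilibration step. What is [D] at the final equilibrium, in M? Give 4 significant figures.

Q₀ = 4.2550e+04 vs Keq = 1.0810e+04 ⇒ Q>K, reverse
Step 1:
                    D           L           C
  I            0.2013       2.314       8.051
  C             0.108    -0.07203    -0.07203
  E            0.3093       2.242       7.979
  solve Keq expr → x = -0.03601; check Q = 1.0810e+04
Then remove 0.08159 M of D.
Step 2:
                    D           L           C
  I            0.2278       2.242       7.979
  C           0.07565    -0.05043    -0.05043
  E            0.3034       2.192       7.929
  solve Keq expr → x = -0.02522; check Q = 1.0810e+04

[D]_eq = 0.3034 M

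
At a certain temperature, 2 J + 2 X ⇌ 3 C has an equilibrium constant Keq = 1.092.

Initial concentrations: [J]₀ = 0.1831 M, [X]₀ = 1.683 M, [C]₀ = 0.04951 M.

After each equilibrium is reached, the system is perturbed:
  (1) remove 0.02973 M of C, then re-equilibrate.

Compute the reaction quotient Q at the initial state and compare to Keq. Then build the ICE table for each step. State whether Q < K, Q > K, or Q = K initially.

Q₀ = 0.001278 vs Keq = 1.092 ⇒ Q<K, forward
Step 1:
                    J           X           C
  Initial      0.1831       1.683     0.04951
  Change      -0.1175     -0.1175      0.1763
  Equil       0.06558       1.565      0.2258
  solve Keq expr → x = 0.05876; check Q = 1.092
Then remove 0.02973 M of C.
Step 2:
                    J           X           C
  Initial     0.06558       1.565      0.1961
  Change    -0.007564   -0.007564     0.01135
  Equil       0.05802       1.558      0.2074
  solve Keq expr → x = 0.003782; check Q = 1.092

Q₀ = 0.001278; Q < K (proceeds forward)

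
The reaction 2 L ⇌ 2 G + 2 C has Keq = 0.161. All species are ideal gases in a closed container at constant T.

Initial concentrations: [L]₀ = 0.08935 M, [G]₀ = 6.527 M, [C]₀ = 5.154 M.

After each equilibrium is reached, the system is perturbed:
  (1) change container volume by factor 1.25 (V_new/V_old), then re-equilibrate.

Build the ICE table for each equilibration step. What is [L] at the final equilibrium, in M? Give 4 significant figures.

Q₀ = 1.4175e+05 vs Keq = 0.161 ⇒ Q>K, reverse
Step 1:
                    L           G           C
  Initial     0.08935       6.527       5.154
  Change        4.341      -4.341      -4.341
  Equil          4.43       2.186      0.8131
  solve Keq expr → x = -2.17; check Q = 0.161
Then change container volume by factor 1.25 (V_new/V_old).
Step 2:
                    L           G           C
  Initial       3.544       1.749      0.6505
  Change     -0.09812     0.09812     0.09812
  Equil         3.446       1.847      0.7486
  solve Keq expr → x = 0.04906; check Q = 0.161

[L]_eq = 3.446 M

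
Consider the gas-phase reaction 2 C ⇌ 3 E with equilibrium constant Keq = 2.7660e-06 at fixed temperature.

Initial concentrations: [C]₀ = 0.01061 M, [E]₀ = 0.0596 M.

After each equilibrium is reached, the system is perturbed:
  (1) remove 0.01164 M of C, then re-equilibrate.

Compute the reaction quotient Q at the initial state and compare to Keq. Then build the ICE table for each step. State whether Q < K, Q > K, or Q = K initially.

Q₀ = 1.881 vs Keq = 2.7660e-06 ⇒ Q>K, reverse
Step 1:
                   C          E
  I          0.01061     0.0596
  C          0.03848   -0.05772
  E          0.04909   0.001882
  solve Keq expr → x = -0.01924; check Q = 2.7660e-06
Then remove 0.01164 M of C.
Step 2:
                   C          E
  I          0.03745   0.001882
  C       2.0334e-04 -3.0502e-04
  E          0.03765   0.001577
  solve Keq expr → x = -1.0167e-04; check Q = 2.7660e-06

Q₀ = 1.881; Q > K (proceeds reverse)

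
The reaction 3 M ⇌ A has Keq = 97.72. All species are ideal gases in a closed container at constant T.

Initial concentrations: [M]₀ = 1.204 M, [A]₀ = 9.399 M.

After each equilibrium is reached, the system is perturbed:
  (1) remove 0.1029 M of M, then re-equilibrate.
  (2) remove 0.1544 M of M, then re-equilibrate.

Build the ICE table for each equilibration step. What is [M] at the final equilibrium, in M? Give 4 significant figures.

Q₀ = 5.385 vs Keq = 97.72 ⇒ Q<K, forward
Step 1:
                   M          A
  Initial      1.204      9.399
  Change     -0.7418     0.2473
  Equil       0.4622      9.646
  solve Keq expr → x = 0.2473; check Q = 97.72
Then remove 0.1029 M of M.
Step 2:
                   M          A
  Initial     0.3593      9.646
  Change      0.1024   -0.03412
  Equil       0.4616      9.612
  solve Keq expr → x = -0.03412; check Q = 97.72
Then remove 0.1544 M of M.
Step 3:
                   M          A
  Initial     0.3072      9.612
  Change      0.1536   -0.05119
  Equil       0.4608      9.561
  solve Keq expr → x = -0.05119; check Q = 97.72

[M]_eq = 0.4608 M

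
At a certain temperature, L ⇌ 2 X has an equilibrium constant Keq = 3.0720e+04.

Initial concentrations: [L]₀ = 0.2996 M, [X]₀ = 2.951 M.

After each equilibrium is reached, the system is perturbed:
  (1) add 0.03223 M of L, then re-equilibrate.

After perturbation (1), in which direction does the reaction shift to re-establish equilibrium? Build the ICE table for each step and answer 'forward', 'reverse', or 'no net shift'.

Direction: forward

Q₀ = 29.07 vs Keq = 3.0720e+04 ⇒ Q<K, forward
Step 1:
                  L         X
  I          0.2996     2.951
  C         -0.2992    0.5984
  E       4.1009e-04     3.549
  solve Keq expr → x = 0.2992; check Q = 3.0720e+04
Then add 0.03223 M of L.
Step 2:
                  L         X
  I         0.03264     3.549
  C        -0.03221   0.06443
  E       4.2512e-04     3.614
  solve Keq expr → x = 0.03221; check Q = 3.0720e+04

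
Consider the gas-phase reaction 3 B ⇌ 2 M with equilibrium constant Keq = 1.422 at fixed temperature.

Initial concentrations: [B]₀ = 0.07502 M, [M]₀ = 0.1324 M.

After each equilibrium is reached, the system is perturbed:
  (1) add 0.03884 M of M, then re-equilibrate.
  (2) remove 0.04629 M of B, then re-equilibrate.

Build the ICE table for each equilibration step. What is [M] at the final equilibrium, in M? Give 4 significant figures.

Q₀ = 41.52 vs Keq = 1.422 ⇒ Q>K, reverse
Step 1:
                  B         M
  init      0.07502    0.1324
  Δ         0.08457  -0.05638
  eq         0.1596   0.07602
  solve Keq expr → x = -0.02819; check Q = 1.422
Then add 0.03884 M of M.
Step 2:
                  B         M
  init       0.1596    0.1149
  Δ         0.02752  -0.01835
  eq         0.1871   0.09651
  solve Keq expr → x = -0.009174; check Q = 1.422
Then remove 0.04629 M of B.
Step 3:
                  B         M
  init       0.1408   0.09651
  Δ         0.02452  -0.01635
  eq         0.1653   0.08017
  solve Keq expr → x = -0.008173; check Q = 1.422

[M]_eq = 0.08017 M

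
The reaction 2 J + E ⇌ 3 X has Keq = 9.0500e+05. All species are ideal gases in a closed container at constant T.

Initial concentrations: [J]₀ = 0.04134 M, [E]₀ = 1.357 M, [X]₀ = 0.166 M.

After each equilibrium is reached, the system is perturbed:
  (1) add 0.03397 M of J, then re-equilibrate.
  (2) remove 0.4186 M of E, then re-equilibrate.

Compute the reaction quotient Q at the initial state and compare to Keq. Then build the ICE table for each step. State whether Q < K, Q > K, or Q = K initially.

Q₀ = 1.972 vs Keq = 9.0500e+05 ⇒ Q<K, forward
Step 1:
                    J           E           X
  Initial     0.04134       1.357       0.166
  Change     -0.04124    -0.02062     0.06186
  Equil    9.8905e-05       1.336      0.2279
  solve Keq expr → x = 0.02062; check Q = 9.0500e+05
Then add 0.03397 M of J.
Step 2:
                    J           E           X
  Initial     0.03407       1.336      0.2279
  Change     -0.03393    -0.01697      0.0509
  Equil    1.3469e-04       1.319      0.2788
  solve Keq expr → x = 0.01697; check Q = 9.0500e+05
Then remove 0.4186 M of E.
Step 3:
                    J           E           X
  Initial  1.3469e-04      0.9008      0.2788
  Change   2.8280e-05  1.4140e-05 -4.2419e-05
  Equil    1.6297e-04      0.9008      0.2787
  solve Keq expr → x = -1.4140e-05; check Q = 9.0500e+05

Q₀ = 1.972; Q < K (proceeds forward)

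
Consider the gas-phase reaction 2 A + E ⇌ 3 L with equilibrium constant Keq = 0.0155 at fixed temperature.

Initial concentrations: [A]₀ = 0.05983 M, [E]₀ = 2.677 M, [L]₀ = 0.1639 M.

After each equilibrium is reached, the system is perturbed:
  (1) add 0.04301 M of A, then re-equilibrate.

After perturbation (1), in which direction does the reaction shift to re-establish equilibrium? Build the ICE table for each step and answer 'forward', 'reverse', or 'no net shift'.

Direction: forward

Q₀ = 0.4595 vs Keq = 0.0155 ⇒ Q>K, reverse
Step 1:
                    A           E           L
  I           0.05983       2.677      0.1639
  C           0.05466     0.02733    -0.08199
  E            0.1145       2.704     0.08191
  solve Keq expr → x = -0.02733; check Q = 0.0155
Then add 0.04301 M of A.
Step 2:
                    A           E           L
  I            0.1575       2.704     0.08191
  C          -0.01001   -0.005003     0.01501
  E            0.1475       2.699     0.09691
  solve Keq expr → x = 0.005003; check Q = 0.0155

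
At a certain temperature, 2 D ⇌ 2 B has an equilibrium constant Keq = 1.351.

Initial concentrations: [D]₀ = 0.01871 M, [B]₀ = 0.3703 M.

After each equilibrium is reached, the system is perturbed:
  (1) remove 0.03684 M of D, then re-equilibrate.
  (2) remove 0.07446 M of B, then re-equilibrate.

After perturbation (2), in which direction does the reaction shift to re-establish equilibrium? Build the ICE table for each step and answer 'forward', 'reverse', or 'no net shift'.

Direction: forward

Q₀ = 391.7 vs Keq = 1.351 ⇒ Q>K, reverse
Step 1:
                  D         B
  init      0.01871    0.3703
  Δ          0.1612   -0.1612
  eq         0.1799    0.2091
  solve Keq expr → x = -0.0806; check Q = 1.351
Then remove 0.03684 M of D.
Step 2:
                  D         B
  init       0.1431    0.2091
  Δ          0.0198   -0.0198
  eq         0.1629    0.1893
  solve Keq expr → x = -0.009901; check Q = 1.351
Then remove 0.07446 M of B.
Step 3:
                  D         B
  init       0.1629    0.1148
  Δ        -0.03444   0.03444
  eq         0.1284    0.1493
  solve Keq expr → x = 0.01722; check Q = 1.351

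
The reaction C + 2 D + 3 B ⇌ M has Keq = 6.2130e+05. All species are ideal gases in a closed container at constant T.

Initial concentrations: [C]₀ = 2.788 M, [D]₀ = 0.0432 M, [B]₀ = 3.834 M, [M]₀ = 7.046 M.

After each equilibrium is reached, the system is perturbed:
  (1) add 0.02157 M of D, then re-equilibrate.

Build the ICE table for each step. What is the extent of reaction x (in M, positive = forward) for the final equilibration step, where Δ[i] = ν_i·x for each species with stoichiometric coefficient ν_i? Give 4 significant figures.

Q₀ = 24.03 vs Keq = 6.2130e+05 ⇒ Q<K, forward
Step 1:
                    C           D           B           M
  Initial       2.788      0.0432       3.834       7.046
  Change     -0.02146    -0.04292    -0.06438     0.02146
  Equil         2.767  2.7706e-04        3.77       7.067
  solve Keq expr → x = 0.02146; check Q = 6.2130e+05
Then add 0.02157 M of D.
Step 2:
                    C           D           B           M
  Initial       2.767     0.02185        3.77       7.067
  Change     -0.01078    -0.02157    -0.03235     0.01078
  Equil         2.756  2.8142e-04       3.737       7.078
  solve Keq expr → x = 0.01078; check Q = 6.2130e+05

x = 0.01078 M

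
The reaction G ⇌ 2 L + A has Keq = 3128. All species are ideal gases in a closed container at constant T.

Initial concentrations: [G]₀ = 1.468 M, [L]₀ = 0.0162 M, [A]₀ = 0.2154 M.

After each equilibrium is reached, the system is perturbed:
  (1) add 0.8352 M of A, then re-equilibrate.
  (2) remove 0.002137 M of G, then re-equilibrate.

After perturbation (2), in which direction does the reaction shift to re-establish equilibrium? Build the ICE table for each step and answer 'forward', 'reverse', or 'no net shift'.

Q₀ = 3.8508e-05 vs Keq = 3128 ⇒ Q<K, forward
Step 1:
                    G           L           A
  I             1.468      0.0162      0.2154
  C            -1.463       2.927       1.463
  E          0.004648       2.943       1.679
  solve Keq expr → x = 1.463; check Q = 3128
Then add 0.8352 M of A.
Step 2:
                    G           L           A
  I          0.004648       2.943       2.514
  C          0.002285   -0.004569   -0.002285
  E          0.006933       2.938       2.512
  solve Keq expr → x = -0.002285; check Q = 3128
Then remove 0.002137 M of G.
Step 3:
                    G           L           A
  I          0.004796       2.938       2.512
  C          0.002111   -0.004223   -0.002111
  E          0.006907       2.934        2.51
  solve Keq expr → x = -0.002111; check Q = 3128

Direction: reverse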